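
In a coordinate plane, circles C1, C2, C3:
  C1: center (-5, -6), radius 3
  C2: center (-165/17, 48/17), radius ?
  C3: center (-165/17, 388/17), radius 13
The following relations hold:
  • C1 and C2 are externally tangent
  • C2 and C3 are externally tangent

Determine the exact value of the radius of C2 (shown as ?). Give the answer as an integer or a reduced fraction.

1. [ext C1·C2]  r_C2² + 6r_C2 − 91 = 0  ⇒  r_C2 = 7 (r>0 drops 1)
2. [ext C2·C3]  r_C2² + 26r_C2 − 231 = 0  ⇒  r_C2 = 7 (r>0 drops 1)

7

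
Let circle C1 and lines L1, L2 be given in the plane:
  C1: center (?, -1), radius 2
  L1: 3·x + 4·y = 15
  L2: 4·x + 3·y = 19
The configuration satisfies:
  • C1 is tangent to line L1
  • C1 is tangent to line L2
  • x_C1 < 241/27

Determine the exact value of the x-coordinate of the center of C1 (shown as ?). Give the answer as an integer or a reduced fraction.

3

1. [C1‖L1]  x_C1² − (38/3)x_C1 + 29 = 0  ⇒  x_C1 = 3 or 29/3
2. [C1‖L2]  x_C1² − 11x_C1 + 24 = 0  ⇒  x_C1 = 3 or 8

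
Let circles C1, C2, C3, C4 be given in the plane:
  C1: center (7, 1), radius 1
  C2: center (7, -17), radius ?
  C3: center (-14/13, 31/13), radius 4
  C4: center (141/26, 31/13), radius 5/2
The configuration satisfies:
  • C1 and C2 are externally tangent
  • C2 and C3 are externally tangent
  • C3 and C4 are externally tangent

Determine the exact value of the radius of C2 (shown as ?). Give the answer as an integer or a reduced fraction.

17

1. [ext C1·C2]  r_C2² + 2r_C2 − 323 = 0  ⇒  r_C2 = 17 (r>0 drops 1)
2. [ext C2·C3]  r_C2² + 8r_C2 − 425 = 0  ⇒  r_C2 = 17 (r>0 drops 1)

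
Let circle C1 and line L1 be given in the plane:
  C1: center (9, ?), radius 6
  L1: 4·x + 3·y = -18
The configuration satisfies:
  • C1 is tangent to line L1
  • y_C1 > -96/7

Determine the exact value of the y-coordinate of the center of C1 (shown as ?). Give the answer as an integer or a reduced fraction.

-8

1. [C1‖L1]  y_C1² + 36y_C1 + 224 = 0  ⇒  y_C1 = -28 or -8
2. given y_C1 > -96/7: keep -8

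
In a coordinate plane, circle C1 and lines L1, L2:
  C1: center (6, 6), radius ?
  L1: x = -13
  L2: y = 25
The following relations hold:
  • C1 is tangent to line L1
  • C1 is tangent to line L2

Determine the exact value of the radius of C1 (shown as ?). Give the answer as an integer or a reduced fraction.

1. [C1‖L1]  r_C1² − 361 = 0  ⇒  r_C1 = 19 (r>0 drops 1)
2. [C1‖L2]  r_C1² − 361 = 0  ⇒  r_C1 = 19 (r>0 drops 1)

19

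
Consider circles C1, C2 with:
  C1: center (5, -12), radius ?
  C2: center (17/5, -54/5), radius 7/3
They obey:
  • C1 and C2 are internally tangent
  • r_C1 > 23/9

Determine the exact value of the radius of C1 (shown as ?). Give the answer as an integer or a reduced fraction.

13/3

1. [int C1,C2]  r_C1² − (14/3)r_C1 + 13/9 = 0  ⇒  r_C1 = 1/3 or 13/3
2. given r_C1 > 23/9: keep 13/3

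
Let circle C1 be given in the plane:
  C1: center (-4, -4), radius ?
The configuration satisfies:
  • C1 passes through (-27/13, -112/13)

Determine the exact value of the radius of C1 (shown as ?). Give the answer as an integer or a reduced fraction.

1. [C1∋P]  r_C1² − 25 = 0  ⇒  r_C1 = 5 (r>0 drops 1)

5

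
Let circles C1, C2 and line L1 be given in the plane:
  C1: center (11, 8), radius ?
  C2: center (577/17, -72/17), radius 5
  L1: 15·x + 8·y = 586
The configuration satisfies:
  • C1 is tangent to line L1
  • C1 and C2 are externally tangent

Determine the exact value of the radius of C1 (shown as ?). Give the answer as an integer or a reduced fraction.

21

1. [C1‖L1]  r_C1² − 441 = 0  ⇒  r_C1 = 21 (r>0 drops 1)
2. [ext C1·C2]  r_C1² + 10r_C1 − 651 = 0  ⇒  r_C1 = 21 (r>0 drops 1)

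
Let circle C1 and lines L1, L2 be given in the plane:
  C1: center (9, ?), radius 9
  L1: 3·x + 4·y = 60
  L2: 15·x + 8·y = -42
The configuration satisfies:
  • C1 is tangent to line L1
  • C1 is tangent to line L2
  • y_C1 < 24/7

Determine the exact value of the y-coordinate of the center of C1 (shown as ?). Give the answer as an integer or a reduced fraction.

-3

1. [C1‖L1]  y_C1² − (33/2)y_C1 − 117/2 = 0  ⇒  y_C1 = -3 or 39/2
2. [C1‖L2]  y_C1² + (177/4)y_C1 + 495/4 = 0  ⇒  y_C1 = -165/4 or -3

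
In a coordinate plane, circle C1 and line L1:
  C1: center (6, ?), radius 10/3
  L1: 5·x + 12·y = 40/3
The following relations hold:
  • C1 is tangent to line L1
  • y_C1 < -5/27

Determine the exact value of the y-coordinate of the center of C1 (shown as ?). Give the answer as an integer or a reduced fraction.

1. [C1‖L1]  y_C1² + (25/9)y_C1 − 100/9 = 0  ⇒  y_C1 = -5 or 20/9
2. given y_C1 < -5/27: keep -5

-5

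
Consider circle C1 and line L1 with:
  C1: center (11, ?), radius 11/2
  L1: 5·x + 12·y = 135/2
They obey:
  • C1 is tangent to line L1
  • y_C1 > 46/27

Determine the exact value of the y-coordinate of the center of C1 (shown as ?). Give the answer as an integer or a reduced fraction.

7

1. [C1‖L1]  y_C1² − (25/12)y_C1 − 413/12 = 0  ⇒  y_C1 = -59/12 or 7
2. given y_C1 > 46/27: keep 7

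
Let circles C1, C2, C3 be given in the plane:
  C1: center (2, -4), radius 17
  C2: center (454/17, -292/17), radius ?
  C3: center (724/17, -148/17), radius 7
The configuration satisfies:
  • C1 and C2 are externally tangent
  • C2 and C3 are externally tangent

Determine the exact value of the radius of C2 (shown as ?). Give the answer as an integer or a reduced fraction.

1. [ext C1·C2]  r_C2² + 34r_C2 − 495 = 0  ⇒  r_C2 = 11 (r>0 drops 1)
2. [ext C2·C3]  r_C2² + 14r_C2 − 275 = 0  ⇒  r_C2 = 11 (r>0 drops 1)

11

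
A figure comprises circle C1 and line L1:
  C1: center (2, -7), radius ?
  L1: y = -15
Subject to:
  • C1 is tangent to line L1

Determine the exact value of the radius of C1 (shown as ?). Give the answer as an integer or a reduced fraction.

1. [C1‖L1]  r_C1² − 64 = 0  ⇒  r_C1 = 8 (r>0 drops 1)

8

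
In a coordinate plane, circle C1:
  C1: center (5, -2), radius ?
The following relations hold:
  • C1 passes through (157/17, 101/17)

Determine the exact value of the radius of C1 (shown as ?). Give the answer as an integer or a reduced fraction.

9

1. [C1∋P]  r_C1² − 81 = 0  ⇒  r_C1 = 9 (r>0 drops 1)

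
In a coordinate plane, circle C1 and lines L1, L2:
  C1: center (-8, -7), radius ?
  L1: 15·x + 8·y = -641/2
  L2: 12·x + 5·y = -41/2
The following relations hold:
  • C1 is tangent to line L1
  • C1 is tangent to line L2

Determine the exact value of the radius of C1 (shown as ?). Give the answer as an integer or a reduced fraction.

1. [C1‖L1]  r_C1² − 289/4 = 0  ⇒  r_C1 = 17/2 (r>0 drops 1)
2. [C1‖L2]  r_C1² − 289/4 = 0  ⇒  r_C1 = 17/2 (r>0 drops 1)

17/2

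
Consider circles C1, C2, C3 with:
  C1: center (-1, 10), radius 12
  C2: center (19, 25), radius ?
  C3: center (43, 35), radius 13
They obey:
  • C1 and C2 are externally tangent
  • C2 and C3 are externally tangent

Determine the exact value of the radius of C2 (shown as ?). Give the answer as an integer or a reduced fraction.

1. [ext C1·C2]  r_C2² + 24r_C2 − 481 = 0  ⇒  r_C2 = 13 (r>0 drops 1)
2. [ext C2·C3]  r_C2² + 26r_C2 − 507 = 0  ⇒  r_C2 = 13 (r>0 drops 1)

13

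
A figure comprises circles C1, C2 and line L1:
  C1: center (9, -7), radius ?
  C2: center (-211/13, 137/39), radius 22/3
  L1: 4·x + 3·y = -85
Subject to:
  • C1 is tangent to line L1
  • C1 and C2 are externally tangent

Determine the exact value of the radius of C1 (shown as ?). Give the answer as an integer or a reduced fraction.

20

1. [C1‖L1]  r_C1² − 400 = 0  ⇒  r_C1 = 20 (r>0 drops 1)
2. [ext C1·C2]  r_C1² + (44/3)r_C1 − 2080/3 = 0  ⇒  r_C1 = 20 (r>0 drops 1)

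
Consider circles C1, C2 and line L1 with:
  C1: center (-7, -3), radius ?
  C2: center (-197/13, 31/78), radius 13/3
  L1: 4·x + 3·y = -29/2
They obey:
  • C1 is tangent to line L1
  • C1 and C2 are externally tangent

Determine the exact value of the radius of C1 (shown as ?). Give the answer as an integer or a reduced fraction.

9/2

1. [C1‖L1]  r_C1² − 81/4 = 0  ⇒  r_C1 = 9/2 (r>0 drops 1)
2. [ext C1·C2]  r_C1² + (26/3)r_C1 − 237/4 = 0  ⇒  r_C1 = 9/2 (r>0 drops 1)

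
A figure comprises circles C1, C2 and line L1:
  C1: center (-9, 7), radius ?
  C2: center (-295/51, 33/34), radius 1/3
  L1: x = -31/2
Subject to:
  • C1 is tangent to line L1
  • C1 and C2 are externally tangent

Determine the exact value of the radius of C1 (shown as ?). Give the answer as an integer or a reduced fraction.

13/2

1. [C1‖L1]  r_C1² − 169/4 = 0  ⇒  r_C1 = 13/2 (r>0 drops 1)
2. [ext C1·C2]  r_C1² + (2/3)r_C1 − 559/12 = 0  ⇒  r_C1 = 13/2 (r>0 drops 1)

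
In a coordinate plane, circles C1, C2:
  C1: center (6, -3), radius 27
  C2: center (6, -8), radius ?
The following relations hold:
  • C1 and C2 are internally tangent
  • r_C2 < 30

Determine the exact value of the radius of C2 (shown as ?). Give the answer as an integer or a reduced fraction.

22

1. [int C1,C2]  r_C2² − 54r_C2 + 704 = 0  ⇒  r_C2 = 22 or 32
2. given r_C2 < 30: keep 22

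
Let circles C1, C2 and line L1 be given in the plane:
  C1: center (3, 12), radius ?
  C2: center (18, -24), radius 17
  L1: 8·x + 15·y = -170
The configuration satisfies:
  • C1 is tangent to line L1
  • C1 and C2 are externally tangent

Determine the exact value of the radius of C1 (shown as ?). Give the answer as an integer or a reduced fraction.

1. [C1‖L1]  r_C1² − 484 = 0  ⇒  r_C1 = 22 (r>0 drops 1)
2. [ext C1·C2]  r_C1² + 34r_C1 − 1232 = 0  ⇒  r_C1 = 22 (r>0 drops 1)

22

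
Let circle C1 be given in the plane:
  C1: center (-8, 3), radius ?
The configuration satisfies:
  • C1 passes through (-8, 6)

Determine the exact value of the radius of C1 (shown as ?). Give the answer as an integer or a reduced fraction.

3

1. [C1∋P]  r_C1² − 9 = 0  ⇒  r_C1 = 3 (r>0 drops 1)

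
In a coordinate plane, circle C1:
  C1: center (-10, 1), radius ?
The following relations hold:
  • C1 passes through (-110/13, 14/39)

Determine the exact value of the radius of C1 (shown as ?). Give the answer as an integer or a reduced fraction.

1. [C1∋P]  r_C1² − 25/9 = 0  ⇒  r_C1 = 5/3 (r>0 drops 1)

5/3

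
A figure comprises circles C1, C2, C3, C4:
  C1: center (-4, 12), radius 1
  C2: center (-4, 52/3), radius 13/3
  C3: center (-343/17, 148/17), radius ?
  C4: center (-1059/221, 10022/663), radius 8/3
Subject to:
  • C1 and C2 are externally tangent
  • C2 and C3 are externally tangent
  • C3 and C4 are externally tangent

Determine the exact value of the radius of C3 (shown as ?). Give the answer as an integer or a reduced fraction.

14

1. [ext C2·C3]  r_C3² + (26/3)r_C3 − 952/3 = 0  ⇒  r_C3 = 14 (r>0 drops 1)
2. [ext C3·C4]  r_C3² + (16/3)r_C3 − 812/3 = 0  ⇒  r_C3 = 14 (r>0 drops 1)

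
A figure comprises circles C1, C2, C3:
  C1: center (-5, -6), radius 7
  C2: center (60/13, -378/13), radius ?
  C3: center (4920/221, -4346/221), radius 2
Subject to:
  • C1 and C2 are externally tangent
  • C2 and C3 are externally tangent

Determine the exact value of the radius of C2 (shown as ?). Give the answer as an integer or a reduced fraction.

18

1. [ext C1·C2]  r_C2² + 14r_C2 − 576 = 0  ⇒  r_C2 = 18 (r>0 drops 1)
2. [ext C2·C3]  r_C2² + 4r_C2 − 396 = 0  ⇒  r_C2 = 18 (r>0 drops 1)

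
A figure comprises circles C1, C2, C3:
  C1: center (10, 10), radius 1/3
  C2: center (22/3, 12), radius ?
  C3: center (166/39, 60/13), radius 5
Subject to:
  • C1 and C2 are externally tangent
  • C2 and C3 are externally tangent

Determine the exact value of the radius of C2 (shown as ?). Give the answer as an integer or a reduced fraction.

3

1. [ext C1·C2]  r_C2² + (2/3)r_C2 − 11 = 0  ⇒  r_C2 = 3 (r>0 drops 1)
2. [ext C2·C3]  r_C2² + 10r_C2 − 39 = 0  ⇒  r_C2 = 3 (r>0 drops 1)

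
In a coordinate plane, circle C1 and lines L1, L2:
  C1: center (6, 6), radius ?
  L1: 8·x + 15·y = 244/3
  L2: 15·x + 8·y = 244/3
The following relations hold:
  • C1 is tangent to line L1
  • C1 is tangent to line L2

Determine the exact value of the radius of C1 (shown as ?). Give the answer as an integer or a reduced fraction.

1. [C1‖L1]  r_C1² − 100/9 = 0  ⇒  r_C1 = 10/3 (r>0 drops 1)
2. [C1‖L2]  r_C1² − 100/9 = 0  ⇒  r_C1 = 10/3 (r>0 drops 1)

10/3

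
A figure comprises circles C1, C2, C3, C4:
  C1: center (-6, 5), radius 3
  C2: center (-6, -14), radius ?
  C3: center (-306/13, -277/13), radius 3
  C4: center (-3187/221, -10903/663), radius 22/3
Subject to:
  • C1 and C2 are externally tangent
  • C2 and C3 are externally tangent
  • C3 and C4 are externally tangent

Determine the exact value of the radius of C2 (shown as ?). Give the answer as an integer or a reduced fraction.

1. [ext C1·C2]  r_C2² + 6r_C2 − 352 = 0  ⇒  r_C2 = 16 (r>0 drops 1)
2. [ext C2·C3]  r_C2² + 6r_C2 − 352 = 0  ⇒  r_C2 = 16 (r>0 drops 1)

16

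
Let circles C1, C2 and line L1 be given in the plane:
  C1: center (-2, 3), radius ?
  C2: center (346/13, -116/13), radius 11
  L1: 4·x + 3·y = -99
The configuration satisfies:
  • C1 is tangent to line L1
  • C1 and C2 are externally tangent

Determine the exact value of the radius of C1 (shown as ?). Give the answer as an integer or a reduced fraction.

1. [C1‖L1]  r_C1² − 400 = 0  ⇒  r_C1 = 20 (r>0 drops 1)
2. [ext C1·C2]  r_C1² + 22r_C1 − 840 = 0  ⇒  r_C1 = 20 (r>0 drops 1)

20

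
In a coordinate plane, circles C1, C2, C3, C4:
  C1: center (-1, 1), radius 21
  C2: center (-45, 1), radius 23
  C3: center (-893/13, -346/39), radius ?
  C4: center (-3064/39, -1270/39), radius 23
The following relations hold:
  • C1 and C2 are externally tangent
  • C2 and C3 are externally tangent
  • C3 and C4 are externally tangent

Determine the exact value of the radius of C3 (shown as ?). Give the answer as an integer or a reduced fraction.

8/3

1. [ext C2·C3]  r_C3² + 46r_C3 − 1168/9 = 0  ⇒  r_C3 = 8/3 (r>0 drops 1)
2. [ext C3·C4]  r_C3² + 46r_C3 − 1168/9 = 0  ⇒  r_C3 = 8/3 (r>0 drops 1)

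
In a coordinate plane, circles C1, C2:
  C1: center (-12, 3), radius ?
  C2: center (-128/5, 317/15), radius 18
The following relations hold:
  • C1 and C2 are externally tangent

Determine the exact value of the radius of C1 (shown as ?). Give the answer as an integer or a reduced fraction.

14/3

1. [ext C1·C2]  r_C1² + 36r_C1 − 1708/9 = 0  ⇒  r_C1 = 14/3 (r>0 drops 1)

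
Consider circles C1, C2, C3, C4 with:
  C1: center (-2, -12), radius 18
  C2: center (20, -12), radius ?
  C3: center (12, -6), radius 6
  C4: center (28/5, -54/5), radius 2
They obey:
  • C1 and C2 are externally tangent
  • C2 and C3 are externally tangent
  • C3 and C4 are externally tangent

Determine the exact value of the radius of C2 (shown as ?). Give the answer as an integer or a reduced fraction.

1. [ext C1·C2]  r_C2² + 36r_C2 − 160 = 0  ⇒  r_C2 = 4 (r>0 drops 1)
2. [ext C2·C3]  r_C2² + 12r_C2 − 64 = 0  ⇒  r_C2 = 4 (r>0 drops 1)

4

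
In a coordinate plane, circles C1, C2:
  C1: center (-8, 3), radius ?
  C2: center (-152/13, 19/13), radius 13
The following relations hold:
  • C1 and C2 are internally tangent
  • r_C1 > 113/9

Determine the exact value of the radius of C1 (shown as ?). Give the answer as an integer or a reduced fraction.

17

1. [int C1,C2]  r_C1² − 26r_C1 + 153 = 0  ⇒  r_C1 = 9 or 17
2. given r_C1 > 113/9: keep 17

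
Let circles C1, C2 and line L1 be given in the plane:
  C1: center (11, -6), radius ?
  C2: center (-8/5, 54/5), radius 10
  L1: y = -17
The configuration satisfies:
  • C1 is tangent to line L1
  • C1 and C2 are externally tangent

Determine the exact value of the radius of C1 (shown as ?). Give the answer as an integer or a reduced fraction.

11

1. [C1‖L1]  r_C1² − 121 = 0  ⇒  r_C1 = 11 (r>0 drops 1)
2. [ext C1·C2]  r_C1² + 20r_C1 − 341 = 0  ⇒  r_C1 = 11 (r>0 drops 1)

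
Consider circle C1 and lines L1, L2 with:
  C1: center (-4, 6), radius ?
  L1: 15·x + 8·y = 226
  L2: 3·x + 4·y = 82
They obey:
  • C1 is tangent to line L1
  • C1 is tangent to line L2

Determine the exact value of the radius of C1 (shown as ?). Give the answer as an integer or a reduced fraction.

14

1. [C1‖L1]  r_C1² − 196 = 0  ⇒  r_C1 = 14 (r>0 drops 1)
2. [C1‖L2]  r_C1² − 196 = 0  ⇒  r_C1 = 14 (r>0 drops 1)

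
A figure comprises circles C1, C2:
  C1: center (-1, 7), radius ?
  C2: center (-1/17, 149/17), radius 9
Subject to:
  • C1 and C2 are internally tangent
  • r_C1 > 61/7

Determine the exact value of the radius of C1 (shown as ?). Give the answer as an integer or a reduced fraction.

1. [int C1,C2]  r_C1² − 18r_C1 + 77 = 0  ⇒  r_C1 = 7 or 11
2. given r_C1 > 61/7: keep 11

11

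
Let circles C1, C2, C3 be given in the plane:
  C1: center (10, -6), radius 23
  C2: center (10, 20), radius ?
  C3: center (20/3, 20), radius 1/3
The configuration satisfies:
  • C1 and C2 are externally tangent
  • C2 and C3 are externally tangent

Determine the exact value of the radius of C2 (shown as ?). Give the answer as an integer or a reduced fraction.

3

1. [ext C1·C2]  r_C2² + 46r_C2 − 147 = 0  ⇒  r_C2 = 3 (r>0 drops 1)
2. [ext C2·C3]  r_C2² + (2/3)r_C2 − 11 = 0  ⇒  r_C2 = 3 (r>0 drops 1)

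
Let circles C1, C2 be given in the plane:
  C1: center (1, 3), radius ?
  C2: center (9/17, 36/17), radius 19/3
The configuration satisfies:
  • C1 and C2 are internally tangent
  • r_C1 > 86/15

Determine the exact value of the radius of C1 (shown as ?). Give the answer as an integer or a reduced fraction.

1. [int C1,C2]  r_C1² − (38/3)r_C1 + 352/9 = 0  ⇒  r_C1 = 16/3 or 22/3
2. given r_C1 > 86/15: keep 22/3

22/3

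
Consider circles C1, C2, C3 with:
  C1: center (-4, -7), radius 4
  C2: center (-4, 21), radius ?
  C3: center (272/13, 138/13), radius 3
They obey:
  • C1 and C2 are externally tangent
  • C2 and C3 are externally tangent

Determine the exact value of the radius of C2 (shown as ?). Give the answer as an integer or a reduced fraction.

1. [ext C1·C2]  r_C2² + 8r_C2 − 768 = 0  ⇒  r_C2 = 24 (r>0 drops 1)
2. [ext C2·C3]  r_C2² + 6r_C2 − 720 = 0  ⇒  r_C2 = 24 (r>0 drops 1)

24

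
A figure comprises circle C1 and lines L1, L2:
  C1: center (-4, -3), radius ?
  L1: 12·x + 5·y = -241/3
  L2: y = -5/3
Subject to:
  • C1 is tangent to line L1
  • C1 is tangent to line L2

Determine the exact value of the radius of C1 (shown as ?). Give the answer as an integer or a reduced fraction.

1. [C1‖L1]  r_C1² − 16/9 = 0  ⇒  r_C1 = 4/3 (r>0 drops 1)
2. [C1‖L2]  r_C1² − 16/9 = 0  ⇒  r_C1 = 4/3 (r>0 drops 1)

4/3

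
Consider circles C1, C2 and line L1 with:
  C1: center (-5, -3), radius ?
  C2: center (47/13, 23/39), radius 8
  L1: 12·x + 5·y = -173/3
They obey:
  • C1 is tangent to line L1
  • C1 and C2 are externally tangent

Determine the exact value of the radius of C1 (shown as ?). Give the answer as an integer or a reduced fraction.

1. [C1‖L1]  r_C1² − 16/9 = 0  ⇒  r_C1 = 4/3 (r>0 drops 1)
2. [ext C1·C2]  r_C1² + 16r_C1 − 208/9 = 0  ⇒  r_C1 = 4/3 (r>0 drops 1)

4/3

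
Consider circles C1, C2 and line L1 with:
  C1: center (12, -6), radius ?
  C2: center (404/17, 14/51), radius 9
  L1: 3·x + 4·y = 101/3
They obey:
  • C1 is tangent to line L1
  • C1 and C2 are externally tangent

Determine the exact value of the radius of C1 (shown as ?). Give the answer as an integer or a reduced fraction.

1. [C1‖L1]  r_C1² − 169/9 = 0  ⇒  r_C1 = 13/3 (r>0 drops 1)
2. [ext C1·C2]  r_C1² + 18r_C1 − 871/9 = 0  ⇒  r_C1 = 13/3 (r>0 drops 1)

13/3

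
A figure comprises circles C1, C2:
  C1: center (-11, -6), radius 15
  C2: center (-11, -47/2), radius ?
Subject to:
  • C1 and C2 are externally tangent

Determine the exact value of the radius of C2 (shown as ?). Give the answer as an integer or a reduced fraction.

1. [ext C1·C2]  r_C2² + 30r_C2 − 325/4 = 0  ⇒  r_C2 = 5/2 (r>0 drops 1)

5/2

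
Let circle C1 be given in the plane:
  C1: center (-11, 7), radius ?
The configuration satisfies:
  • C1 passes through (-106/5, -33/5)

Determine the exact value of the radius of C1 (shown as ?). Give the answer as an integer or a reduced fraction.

17

1. [C1∋P]  r_C1² − 289 = 0  ⇒  r_C1 = 17 (r>0 drops 1)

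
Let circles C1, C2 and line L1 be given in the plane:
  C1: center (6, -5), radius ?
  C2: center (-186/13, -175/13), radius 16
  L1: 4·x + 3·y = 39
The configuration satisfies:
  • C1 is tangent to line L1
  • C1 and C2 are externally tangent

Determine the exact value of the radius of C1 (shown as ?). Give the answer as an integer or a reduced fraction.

6

1. [C1‖L1]  r_C1² − 36 = 0  ⇒  r_C1 = 6 (r>0 drops 1)
2. [ext C1·C2]  r_C1² + 32r_C1 − 228 = 0  ⇒  r_C1 = 6 (r>0 drops 1)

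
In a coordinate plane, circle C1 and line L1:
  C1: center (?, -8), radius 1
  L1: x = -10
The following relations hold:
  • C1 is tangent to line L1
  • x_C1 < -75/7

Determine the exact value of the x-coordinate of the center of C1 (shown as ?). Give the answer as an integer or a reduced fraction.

1. [C1‖L1]  x_C1² + 20x_C1 + 99 = 0  ⇒  x_C1 = -11 or -9
2. given x_C1 < -75/7: keep -11

-11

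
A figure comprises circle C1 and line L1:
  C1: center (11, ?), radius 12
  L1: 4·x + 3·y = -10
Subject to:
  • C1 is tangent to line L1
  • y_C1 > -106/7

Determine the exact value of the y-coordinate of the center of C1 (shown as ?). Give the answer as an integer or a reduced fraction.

1. [C1‖L1]  y_C1² + 36y_C1 − 76 = 0  ⇒  y_C1 = -38 or 2
2. given y_C1 > -106/7: keep 2

2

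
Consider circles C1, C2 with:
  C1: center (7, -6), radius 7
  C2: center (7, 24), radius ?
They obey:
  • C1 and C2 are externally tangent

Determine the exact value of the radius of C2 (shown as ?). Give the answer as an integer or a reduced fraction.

1. [ext C1·C2]  r_C2² + 14r_C2 − 851 = 0  ⇒  r_C2 = 23 (r>0 drops 1)

23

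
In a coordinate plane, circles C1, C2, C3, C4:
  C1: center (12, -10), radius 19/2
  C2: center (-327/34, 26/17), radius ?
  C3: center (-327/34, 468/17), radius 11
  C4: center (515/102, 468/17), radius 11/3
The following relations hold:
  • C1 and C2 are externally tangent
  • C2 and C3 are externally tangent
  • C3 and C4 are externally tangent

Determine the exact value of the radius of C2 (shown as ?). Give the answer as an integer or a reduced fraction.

1. [ext C1·C2]  r_C2² + 19r_C2 − 510 = 0  ⇒  r_C2 = 15 (r>0 drops 1)
2. [ext C2·C3]  r_C2² + 22r_C2 − 555 = 0  ⇒  r_C2 = 15 (r>0 drops 1)

15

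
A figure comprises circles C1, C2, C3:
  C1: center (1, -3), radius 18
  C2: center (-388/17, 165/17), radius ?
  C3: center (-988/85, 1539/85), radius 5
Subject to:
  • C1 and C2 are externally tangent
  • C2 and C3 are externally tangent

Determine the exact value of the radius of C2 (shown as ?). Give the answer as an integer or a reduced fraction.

1. [ext C1·C2]  r_C2² + 36r_C2 − 405 = 0  ⇒  r_C2 = 9 (r>0 drops 1)
2. [ext C2·C3]  r_C2² + 10r_C2 − 171 = 0  ⇒  r_C2 = 9 (r>0 drops 1)

9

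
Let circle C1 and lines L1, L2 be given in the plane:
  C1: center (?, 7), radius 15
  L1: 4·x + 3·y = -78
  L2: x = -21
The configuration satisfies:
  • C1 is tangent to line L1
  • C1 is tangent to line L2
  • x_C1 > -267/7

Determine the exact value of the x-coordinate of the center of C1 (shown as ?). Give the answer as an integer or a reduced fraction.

-6

1. [C1‖L1]  x_C1² + (99/2)x_C1 + 261 = 0  ⇒  x_C1 = -87/2 or -6
2. [C1‖L2]  x_C1² + 42x_C1 + 216 = 0  ⇒  x_C1 = -36 or -6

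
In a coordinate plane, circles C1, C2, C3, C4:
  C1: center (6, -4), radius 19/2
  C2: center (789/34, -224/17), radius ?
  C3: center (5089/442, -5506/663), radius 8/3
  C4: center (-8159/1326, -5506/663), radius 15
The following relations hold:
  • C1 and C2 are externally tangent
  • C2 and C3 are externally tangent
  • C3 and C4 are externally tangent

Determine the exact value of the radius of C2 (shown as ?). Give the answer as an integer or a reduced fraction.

1. [ext C1·C2]  r_C2² + 19r_C2 − 290 = 0  ⇒  r_C2 = 10 (r>0 drops 1)
2. [ext C2·C3]  r_C2² + (16/3)r_C2 − 460/3 = 0  ⇒  r_C2 = 10 (r>0 drops 1)

10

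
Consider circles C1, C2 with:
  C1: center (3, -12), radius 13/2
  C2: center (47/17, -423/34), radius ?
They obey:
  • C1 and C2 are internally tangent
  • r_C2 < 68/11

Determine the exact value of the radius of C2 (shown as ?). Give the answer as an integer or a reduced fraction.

6

1. [int C1,C2]  r_C2² − 13r_C2 + 42 = 0  ⇒  r_C2 = 6 or 7
2. given r_C2 < 68/11: keep 6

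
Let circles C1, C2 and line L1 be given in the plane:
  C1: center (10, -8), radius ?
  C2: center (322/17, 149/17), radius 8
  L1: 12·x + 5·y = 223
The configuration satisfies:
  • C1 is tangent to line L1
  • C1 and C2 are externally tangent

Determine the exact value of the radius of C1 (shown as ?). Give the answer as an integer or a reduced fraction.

1. [C1‖L1]  r_C1² − 121 = 0  ⇒  r_C1 = 11 (r>0 drops 1)
2. [ext C1·C2]  r_C1² + 16r_C1 − 297 = 0  ⇒  r_C1 = 11 (r>0 drops 1)

11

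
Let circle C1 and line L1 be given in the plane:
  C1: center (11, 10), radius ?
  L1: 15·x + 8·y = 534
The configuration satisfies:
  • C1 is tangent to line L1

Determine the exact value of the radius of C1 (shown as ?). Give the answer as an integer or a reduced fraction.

17

1. [C1‖L1]  r_C1² − 289 = 0  ⇒  r_C1 = 17 (r>0 drops 1)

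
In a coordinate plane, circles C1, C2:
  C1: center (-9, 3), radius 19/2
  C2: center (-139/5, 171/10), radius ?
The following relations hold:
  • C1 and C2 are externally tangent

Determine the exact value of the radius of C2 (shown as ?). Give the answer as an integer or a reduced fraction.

1. [ext C1·C2]  r_C2² + 19r_C2 − 462 = 0  ⇒  r_C2 = 14 (r>0 drops 1)

14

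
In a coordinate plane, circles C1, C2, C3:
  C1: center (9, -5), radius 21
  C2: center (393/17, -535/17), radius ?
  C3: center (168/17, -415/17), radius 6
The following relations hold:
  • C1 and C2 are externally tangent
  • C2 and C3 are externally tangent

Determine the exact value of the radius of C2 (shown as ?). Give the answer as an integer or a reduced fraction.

9

1. [ext C1·C2]  r_C2² + 42r_C2 − 459 = 0  ⇒  r_C2 = 9 (r>0 drops 1)
2. [ext C2·C3]  r_C2² + 12r_C2 − 189 = 0  ⇒  r_C2 = 9 (r>0 drops 1)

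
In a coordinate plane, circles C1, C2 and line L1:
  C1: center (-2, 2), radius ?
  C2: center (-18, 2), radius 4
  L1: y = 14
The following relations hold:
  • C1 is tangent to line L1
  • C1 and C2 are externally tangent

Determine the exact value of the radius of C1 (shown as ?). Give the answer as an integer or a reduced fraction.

1. [C1‖L1]  r_C1² − 144 = 0  ⇒  r_C1 = 12 (r>0 drops 1)
2. [ext C1·C2]  r_C1² + 8r_C1 − 240 = 0  ⇒  r_C1 = 12 (r>0 drops 1)

12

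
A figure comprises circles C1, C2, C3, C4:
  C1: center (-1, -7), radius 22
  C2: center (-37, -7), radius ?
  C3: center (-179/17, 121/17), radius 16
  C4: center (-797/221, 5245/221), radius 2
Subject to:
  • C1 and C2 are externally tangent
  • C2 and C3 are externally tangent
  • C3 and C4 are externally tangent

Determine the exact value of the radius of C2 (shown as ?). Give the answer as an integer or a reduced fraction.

14

1. [ext C1·C2]  r_C2² + 44r_C2 − 812 = 0  ⇒  r_C2 = 14 (r>0 drops 1)
2. [ext C2·C3]  r_C2² + 32r_C2 − 644 = 0  ⇒  r_C2 = 14 (r>0 drops 1)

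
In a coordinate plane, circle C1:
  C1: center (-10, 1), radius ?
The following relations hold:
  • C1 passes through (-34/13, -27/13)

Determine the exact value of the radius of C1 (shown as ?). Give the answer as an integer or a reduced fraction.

1. [C1∋P]  r_C1² − 64 = 0  ⇒  r_C1 = 8 (r>0 drops 1)

8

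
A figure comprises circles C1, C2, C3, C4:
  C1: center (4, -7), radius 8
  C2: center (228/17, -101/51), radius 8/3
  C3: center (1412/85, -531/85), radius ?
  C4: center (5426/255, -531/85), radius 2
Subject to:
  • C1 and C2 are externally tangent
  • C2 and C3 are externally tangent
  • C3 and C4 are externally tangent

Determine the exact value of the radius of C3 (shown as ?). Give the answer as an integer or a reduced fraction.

1. [ext C2·C3]  r_C3² + (16/3)r_C3 − 64/3 = 0  ⇒  r_C3 = 8/3 (r>0 drops 1)
2. [ext C3·C4]  r_C3² + 4r_C3 − 160/9 = 0  ⇒  r_C3 = 8/3 (r>0 drops 1)

8/3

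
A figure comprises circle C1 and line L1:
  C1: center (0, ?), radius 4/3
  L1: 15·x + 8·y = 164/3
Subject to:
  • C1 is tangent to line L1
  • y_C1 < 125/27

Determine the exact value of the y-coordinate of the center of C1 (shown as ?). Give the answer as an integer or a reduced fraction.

4

1. [C1‖L1]  y_C1² − (41/3)y_C1 + 116/3 = 0  ⇒  y_C1 = 4 or 29/3
2. given y_C1 < 125/27: keep 4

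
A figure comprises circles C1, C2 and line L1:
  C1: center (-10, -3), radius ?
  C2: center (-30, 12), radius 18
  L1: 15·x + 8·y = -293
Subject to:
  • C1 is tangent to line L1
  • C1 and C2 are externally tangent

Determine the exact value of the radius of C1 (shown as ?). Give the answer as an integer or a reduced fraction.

1. [C1‖L1]  r_C1² − 49 = 0  ⇒  r_C1 = 7 (r>0 drops 1)
2. [ext C1·C2]  r_C1² + 36r_C1 − 301 = 0  ⇒  r_C1 = 7 (r>0 drops 1)

7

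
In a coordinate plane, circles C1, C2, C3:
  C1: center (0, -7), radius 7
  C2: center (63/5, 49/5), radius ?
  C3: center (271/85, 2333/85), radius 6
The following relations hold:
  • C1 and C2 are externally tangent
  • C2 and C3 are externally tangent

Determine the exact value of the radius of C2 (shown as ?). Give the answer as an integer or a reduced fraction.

1. [ext C1·C2]  r_C2² + 14r_C2 − 392 = 0  ⇒  r_C2 = 14 (r>0 drops 1)
2. [ext C2·C3]  r_C2² + 12r_C2 − 364 = 0  ⇒  r_C2 = 14 (r>0 drops 1)

14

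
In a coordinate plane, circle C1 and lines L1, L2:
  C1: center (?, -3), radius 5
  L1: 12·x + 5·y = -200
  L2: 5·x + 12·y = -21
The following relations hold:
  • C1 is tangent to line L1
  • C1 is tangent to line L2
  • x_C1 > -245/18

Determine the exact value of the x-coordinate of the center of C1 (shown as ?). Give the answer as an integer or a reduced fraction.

1. [C1‖L1]  x_C1² + (185/6)x_C1 + 625/3 = 0  ⇒  x_C1 = -125/6 or -10
2. [C1‖L2]  x_C1² − 6x_C1 − 160 = 0  ⇒  x_C1 = -10 or 16

-10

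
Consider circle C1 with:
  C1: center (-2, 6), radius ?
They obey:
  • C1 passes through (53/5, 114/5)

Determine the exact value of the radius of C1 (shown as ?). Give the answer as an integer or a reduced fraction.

21

1. [C1∋P]  r_C1² − 441 = 0  ⇒  r_C1 = 21 (r>0 drops 1)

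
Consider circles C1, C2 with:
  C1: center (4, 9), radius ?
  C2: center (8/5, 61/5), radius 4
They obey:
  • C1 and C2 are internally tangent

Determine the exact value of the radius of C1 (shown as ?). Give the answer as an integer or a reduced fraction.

1. [int C1,C2]  r_C1² − 8r_C1 = 0  ⇒  r_C1 = 8 (r>0 drops 1)

8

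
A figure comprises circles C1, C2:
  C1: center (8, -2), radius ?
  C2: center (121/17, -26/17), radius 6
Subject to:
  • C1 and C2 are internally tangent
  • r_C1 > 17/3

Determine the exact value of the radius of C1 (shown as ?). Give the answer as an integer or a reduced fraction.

7

1. [int C1,C2]  r_C1² − 12r_C1 + 35 = 0  ⇒  r_C1 = 5 or 7
2. given r_C1 > 17/3: keep 7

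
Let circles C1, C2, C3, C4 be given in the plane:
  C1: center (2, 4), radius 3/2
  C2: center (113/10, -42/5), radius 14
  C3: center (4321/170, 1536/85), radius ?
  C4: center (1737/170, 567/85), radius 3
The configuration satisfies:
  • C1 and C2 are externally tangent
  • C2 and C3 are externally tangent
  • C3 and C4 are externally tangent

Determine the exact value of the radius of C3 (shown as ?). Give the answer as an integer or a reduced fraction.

1. [ext C2·C3]  r_C3² + 28r_C3 − 704 = 0  ⇒  r_C3 = 16 (r>0 drops 1)
2. [ext C3·C4]  r_C3² + 6r_C3 − 352 = 0  ⇒  r_C3 = 16 (r>0 drops 1)

16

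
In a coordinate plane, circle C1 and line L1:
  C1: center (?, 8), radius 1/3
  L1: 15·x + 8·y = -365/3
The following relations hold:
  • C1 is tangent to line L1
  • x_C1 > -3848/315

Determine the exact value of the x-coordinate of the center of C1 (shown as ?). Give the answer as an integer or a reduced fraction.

1. [C1‖L1]  x_C1² + (1114/45)x_C1 + 2296/15 = 0  ⇒  x_C1 = -574/45 or -12
2. given x_C1 > -3848/315: keep -12

-12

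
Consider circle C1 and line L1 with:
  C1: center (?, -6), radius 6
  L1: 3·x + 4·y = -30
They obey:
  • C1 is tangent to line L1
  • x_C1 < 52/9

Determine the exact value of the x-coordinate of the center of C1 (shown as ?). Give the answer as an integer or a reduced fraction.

1. [C1‖L1]  x_C1² + 4x_C1 − 96 = 0  ⇒  x_C1 = -12 or 8
2. given x_C1 < 52/9: keep -12

-12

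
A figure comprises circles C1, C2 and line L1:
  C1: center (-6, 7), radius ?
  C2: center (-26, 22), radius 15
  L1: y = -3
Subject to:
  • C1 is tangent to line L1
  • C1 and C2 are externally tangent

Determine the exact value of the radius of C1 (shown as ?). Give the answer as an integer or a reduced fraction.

1. [C1‖L1]  r_C1² − 100 = 0  ⇒  r_C1 = 10 (r>0 drops 1)
2. [ext C1·C2]  r_C1² + 30r_C1 − 400 = 0  ⇒  r_C1 = 10 (r>0 drops 1)

10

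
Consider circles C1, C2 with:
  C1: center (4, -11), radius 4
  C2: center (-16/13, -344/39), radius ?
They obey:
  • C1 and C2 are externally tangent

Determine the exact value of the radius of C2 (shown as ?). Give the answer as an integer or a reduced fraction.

5/3

1. [ext C1·C2]  r_C2² + 8r_C2 − 145/9 = 0  ⇒  r_C2 = 5/3 (r>0 drops 1)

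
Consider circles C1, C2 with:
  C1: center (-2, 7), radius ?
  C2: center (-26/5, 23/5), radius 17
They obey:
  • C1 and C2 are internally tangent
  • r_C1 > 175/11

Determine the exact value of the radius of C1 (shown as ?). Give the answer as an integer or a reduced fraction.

21

1. [int C1,C2]  r_C1² − 34r_C1 + 273 = 0  ⇒  r_C1 = 13 or 21
2. given r_C1 > 175/11: keep 21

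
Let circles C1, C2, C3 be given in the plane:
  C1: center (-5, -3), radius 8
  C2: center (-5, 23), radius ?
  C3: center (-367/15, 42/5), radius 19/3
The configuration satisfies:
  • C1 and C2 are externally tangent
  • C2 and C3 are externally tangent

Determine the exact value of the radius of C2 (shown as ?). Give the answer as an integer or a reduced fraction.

18

1. [ext C1·C2]  r_C2² + 16r_C2 − 612 = 0  ⇒  r_C2 = 18 (r>0 drops 1)
2. [ext C2·C3]  r_C2² + (38/3)r_C2 − 552 = 0  ⇒  r_C2 = 18 (r>0 drops 1)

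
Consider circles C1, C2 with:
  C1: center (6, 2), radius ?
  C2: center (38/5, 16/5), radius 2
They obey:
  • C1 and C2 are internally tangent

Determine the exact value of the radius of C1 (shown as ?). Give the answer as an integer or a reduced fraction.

1. [int C1,C2]  r_C1² − 4r_C1 = 0  ⇒  r_C1 = 4 (r>0 drops 1)

4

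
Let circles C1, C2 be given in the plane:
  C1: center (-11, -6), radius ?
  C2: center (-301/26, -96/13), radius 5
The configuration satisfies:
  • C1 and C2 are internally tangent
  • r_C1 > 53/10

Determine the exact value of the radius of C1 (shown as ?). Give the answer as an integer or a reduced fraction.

13/2

1. [int C1,C2]  r_C1² − 10r_C1 + 91/4 = 0  ⇒  r_C1 = 7/2 or 13/2
2. given r_C1 > 53/10: keep 13/2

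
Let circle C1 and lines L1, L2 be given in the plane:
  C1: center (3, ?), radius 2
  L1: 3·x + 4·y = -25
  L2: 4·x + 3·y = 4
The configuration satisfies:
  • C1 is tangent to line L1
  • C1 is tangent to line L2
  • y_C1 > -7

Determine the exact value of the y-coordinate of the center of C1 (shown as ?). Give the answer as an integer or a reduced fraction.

1. [C1‖L1]  y_C1² + 17y_C1 + 66 = 0  ⇒  y_C1 = -11 or -6
2. [C1‖L2]  y_C1² + (16/3)y_C1 − 4 = 0  ⇒  y_C1 = -6 or 2/3

-6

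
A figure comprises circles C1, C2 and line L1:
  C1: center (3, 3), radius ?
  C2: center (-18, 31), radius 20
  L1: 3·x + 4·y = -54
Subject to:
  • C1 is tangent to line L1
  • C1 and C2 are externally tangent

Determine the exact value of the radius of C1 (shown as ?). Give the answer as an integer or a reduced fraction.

1. [C1‖L1]  r_C1² − 225 = 0  ⇒  r_C1 = 15 (r>0 drops 1)
2. [ext C1·C2]  r_C1² + 40r_C1 − 825 = 0  ⇒  r_C1 = 15 (r>0 drops 1)

15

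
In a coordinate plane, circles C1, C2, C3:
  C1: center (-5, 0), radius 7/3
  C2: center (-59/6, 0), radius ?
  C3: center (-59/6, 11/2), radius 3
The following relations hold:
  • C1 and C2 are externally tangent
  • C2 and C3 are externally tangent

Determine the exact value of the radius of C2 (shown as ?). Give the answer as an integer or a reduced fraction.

1. [ext C1·C2]  r_C2² + (14/3)r_C2 − 215/12 = 0  ⇒  r_C2 = 5/2 (r>0 drops 1)
2. [ext C2·C3]  r_C2² + 6r_C2 − 85/4 = 0  ⇒  r_C2 = 5/2 (r>0 drops 1)

5/2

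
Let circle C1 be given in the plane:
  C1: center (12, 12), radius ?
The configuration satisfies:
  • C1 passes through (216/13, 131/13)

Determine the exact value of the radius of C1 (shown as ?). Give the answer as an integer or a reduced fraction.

1. [C1∋P]  r_C1² − 25 = 0  ⇒  r_C1 = 5 (r>0 drops 1)

5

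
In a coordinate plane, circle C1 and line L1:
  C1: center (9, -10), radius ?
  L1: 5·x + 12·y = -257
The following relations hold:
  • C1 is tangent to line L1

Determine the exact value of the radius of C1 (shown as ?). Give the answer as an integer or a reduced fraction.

14

1. [C1‖L1]  r_C1² − 196 = 0  ⇒  r_C1 = 14 (r>0 drops 1)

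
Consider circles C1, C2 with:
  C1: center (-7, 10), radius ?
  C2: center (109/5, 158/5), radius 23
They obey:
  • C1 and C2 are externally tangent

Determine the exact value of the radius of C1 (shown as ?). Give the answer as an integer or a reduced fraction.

1. [ext C1·C2]  r_C1² + 46r_C1 − 767 = 0  ⇒  r_C1 = 13 (r>0 drops 1)

13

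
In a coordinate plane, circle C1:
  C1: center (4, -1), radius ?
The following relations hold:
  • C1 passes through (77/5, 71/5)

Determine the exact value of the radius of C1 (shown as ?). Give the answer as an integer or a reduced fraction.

19

1. [C1∋P]  r_C1² − 361 = 0  ⇒  r_C1 = 19 (r>0 drops 1)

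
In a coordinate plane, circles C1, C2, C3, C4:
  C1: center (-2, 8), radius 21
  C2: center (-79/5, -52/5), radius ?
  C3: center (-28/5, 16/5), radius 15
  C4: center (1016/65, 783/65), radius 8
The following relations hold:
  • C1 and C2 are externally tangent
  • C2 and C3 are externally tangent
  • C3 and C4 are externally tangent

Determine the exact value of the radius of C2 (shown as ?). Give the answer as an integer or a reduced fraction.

2

1. [ext C1·C2]  r_C2² + 42r_C2 − 88 = 0  ⇒  r_C2 = 2 (r>0 drops 1)
2. [ext C2·C3]  r_C2² + 30r_C2 − 64 = 0  ⇒  r_C2 = 2 (r>0 drops 1)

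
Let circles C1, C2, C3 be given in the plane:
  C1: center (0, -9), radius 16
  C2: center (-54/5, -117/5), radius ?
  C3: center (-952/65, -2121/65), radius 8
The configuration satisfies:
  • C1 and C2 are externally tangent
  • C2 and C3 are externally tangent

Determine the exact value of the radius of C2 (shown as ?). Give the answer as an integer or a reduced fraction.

2

1. [ext C1·C2]  r_C2² + 32r_C2 − 68 = 0  ⇒  r_C2 = 2 (r>0 drops 1)
2. [ext C2·C3]  r_C2² + 16r_C2 − 36 = 0  ⇒  r_C2 = 2 (r>0 drops 1)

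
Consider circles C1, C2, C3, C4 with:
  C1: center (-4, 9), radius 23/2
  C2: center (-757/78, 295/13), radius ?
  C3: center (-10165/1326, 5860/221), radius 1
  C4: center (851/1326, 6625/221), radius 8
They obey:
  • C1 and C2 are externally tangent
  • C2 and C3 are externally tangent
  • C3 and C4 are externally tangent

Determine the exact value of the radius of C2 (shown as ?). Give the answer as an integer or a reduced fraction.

1. [ext C1·C2]  r_C2² + 23r_C2 − 790/9 = 0  ⇒  r_C2 = 10/3 (r>0 drops 1)
2. [ext C2·C3]  r_C2² + 2r_C2 − 160/9 = 0  ⇒  r_C2 = 10/3 (r>0 drops 1)

10/3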